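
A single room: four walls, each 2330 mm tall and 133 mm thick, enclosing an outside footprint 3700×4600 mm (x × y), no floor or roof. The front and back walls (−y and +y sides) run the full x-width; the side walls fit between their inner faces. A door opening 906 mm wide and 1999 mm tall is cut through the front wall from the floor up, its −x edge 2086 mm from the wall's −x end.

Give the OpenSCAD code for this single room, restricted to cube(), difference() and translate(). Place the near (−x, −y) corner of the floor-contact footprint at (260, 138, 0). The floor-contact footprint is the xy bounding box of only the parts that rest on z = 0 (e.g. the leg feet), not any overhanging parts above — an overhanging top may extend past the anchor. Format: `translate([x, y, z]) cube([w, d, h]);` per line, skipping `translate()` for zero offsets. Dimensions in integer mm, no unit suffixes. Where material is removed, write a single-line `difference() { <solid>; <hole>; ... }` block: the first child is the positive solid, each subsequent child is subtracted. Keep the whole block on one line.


difference() { translate([260, 138, 0]) cube([3700, 133, 2330]); translate([2346, 138, 0]) cube([906, 133, 1999]); }
translate([260, 4605, 0]) cube([3700, 133, 2330]);
translate([260, 271, 0]) cube([133, 4334, 2330]);
translate([3827, 271, 0]) cube([133, 4334, 2330]);


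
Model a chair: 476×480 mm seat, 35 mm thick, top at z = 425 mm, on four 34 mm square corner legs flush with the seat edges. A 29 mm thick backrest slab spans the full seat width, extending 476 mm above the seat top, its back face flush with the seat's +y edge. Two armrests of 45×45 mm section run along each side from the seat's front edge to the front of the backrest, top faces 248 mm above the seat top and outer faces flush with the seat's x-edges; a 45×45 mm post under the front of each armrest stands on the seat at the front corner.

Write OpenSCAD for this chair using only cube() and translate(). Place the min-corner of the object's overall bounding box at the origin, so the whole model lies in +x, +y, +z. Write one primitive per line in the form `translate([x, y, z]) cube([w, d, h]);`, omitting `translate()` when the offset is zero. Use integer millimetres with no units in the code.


// leg_h = 425 - 35 = 390
// arm post h = 248 - 45 = 203
translate([0, 0, 390]) cube([476, 480, 35]);
cube([34, 34, 390]);
translate([442, 0, 0]) cube([34, 34, 390]);
translate([0, 446, 0]) cube([34, 34, 390]);
translate([442, 446, 0]) cube([34, 34, 390]);
translate([0, 451, 425]) cube([476, 29, 476]);
translate([0, 0, 628]) cube([45, 451, 45]);
translate([431, 0, 628]) cube([45, 451, 45]);
translate([0, 0, 425]) cube([45, 45, 203]);
translate([431, 0, 425]) cube([45, 45, 203]);


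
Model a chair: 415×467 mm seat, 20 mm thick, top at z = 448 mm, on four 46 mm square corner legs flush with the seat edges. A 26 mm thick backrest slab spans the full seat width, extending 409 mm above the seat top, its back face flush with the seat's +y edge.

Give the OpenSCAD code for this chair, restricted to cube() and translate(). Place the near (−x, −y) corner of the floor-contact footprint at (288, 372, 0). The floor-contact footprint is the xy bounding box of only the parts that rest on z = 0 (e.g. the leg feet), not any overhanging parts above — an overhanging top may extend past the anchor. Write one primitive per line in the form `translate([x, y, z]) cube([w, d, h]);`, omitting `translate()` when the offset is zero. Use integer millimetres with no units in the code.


translate([288, 372, 428]) cube([415, 467, 20]);
translate([288, 372, 0]) cube([46, 46, 428]);
translate([657, 372, 0]) cube([46, 46, 428]);
translate([288, 793, 0]) cube([46, 46, 428]);
translate([657, 793, 0]) cube([46, 46, 428]);
translate([288, 813, 448]) cube([415, 26, 409]);


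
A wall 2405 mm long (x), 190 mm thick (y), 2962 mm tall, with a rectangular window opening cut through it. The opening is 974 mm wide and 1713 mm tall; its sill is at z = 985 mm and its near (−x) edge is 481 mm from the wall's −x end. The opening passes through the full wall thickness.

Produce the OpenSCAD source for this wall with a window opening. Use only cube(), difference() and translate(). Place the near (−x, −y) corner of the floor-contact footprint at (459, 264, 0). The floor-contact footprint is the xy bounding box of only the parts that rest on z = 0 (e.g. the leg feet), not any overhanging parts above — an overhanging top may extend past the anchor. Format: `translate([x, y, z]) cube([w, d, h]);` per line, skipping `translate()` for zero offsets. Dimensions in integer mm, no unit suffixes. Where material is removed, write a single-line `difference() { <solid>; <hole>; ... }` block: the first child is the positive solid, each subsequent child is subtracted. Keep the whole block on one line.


difference() { translate([459, 264, 0]) cube([2405, 190, 2962]); translate([940, 264, 985]) cube([974, 190, 1713]); }


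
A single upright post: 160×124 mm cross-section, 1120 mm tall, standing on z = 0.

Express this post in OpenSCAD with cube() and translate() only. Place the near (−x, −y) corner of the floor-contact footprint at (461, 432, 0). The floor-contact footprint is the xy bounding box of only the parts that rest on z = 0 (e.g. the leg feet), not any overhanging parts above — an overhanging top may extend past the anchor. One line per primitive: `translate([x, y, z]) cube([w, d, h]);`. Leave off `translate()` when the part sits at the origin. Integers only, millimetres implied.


translate([461, 432, 0]) cube([160, 124, 1120]);


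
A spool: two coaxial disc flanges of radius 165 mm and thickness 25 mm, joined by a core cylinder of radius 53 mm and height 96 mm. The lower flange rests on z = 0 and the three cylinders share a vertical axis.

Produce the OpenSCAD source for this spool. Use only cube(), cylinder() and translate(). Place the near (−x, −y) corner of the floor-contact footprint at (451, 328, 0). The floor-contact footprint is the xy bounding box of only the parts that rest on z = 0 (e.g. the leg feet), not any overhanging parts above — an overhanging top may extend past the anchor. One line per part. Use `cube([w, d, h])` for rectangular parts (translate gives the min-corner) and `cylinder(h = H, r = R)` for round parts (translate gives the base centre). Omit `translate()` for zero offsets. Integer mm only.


translate([616, 493, 0]) cylinder(h = 25, r = 165);
translate([616, 493, 25]) cylinder(h = 96, r = 53);
translate([616, 493, 121]) cylinder(h = 25, r = 165);


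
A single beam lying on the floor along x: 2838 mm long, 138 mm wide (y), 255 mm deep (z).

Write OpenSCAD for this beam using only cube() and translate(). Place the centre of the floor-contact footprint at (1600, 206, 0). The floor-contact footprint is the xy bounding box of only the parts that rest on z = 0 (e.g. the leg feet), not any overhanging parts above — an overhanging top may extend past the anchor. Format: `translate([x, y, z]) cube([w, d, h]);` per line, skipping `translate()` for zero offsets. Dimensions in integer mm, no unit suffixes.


translate([181, 137, 0]) cube([2838, 138, 255]);


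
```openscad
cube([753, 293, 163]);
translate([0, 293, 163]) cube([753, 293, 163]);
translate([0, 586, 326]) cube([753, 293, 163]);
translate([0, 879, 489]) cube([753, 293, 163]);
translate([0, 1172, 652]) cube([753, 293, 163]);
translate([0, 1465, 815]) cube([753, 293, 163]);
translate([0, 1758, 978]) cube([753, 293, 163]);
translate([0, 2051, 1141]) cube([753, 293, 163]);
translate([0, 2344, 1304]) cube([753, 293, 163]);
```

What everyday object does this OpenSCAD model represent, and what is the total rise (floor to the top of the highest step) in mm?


A staircase. The total rise is 1467 mm.

9 identical blocks, each offset up and back from the previous — a staircase. Each step is 163 mm tall and there are 9 of them, so the total rise is 9 × 163 = 1467 mm.


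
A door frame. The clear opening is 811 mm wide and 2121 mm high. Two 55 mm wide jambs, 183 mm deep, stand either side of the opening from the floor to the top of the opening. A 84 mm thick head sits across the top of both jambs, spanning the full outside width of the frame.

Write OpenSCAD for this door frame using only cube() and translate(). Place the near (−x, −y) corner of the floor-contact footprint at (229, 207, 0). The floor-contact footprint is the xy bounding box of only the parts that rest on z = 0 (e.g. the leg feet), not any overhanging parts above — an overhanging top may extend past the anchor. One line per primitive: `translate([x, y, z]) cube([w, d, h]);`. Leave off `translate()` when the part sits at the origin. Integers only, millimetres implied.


translate([229, 207, 0]) cube([55, 183, 2121]);
translate([1095, 207, 0]) cube([55, 183, 2121]);
translate([229, 207, 2121]) cube([921, 183, 84]);


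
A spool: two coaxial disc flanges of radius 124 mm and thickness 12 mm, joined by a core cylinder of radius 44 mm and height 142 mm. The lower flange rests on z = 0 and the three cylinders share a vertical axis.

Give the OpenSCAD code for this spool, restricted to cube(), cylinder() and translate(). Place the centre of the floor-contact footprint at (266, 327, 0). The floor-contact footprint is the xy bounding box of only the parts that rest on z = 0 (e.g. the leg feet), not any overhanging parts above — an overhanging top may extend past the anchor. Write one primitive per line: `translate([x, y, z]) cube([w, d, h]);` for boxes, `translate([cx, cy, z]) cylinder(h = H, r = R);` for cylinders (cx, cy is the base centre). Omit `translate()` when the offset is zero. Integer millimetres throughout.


translate([266, 327, 0]) cylinder(h = 12, r = 124);
translate([266, 327, 12]) cylinder(h = 142, r = 44);
translate([266, 327, 154]) cylinder(h = 12, r = 124);


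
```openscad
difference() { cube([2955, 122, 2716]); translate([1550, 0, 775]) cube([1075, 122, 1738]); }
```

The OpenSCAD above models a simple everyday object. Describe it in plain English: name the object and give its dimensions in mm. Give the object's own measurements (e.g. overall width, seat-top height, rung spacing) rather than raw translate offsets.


A wall 2955 mm long (x), 122 mm thick (y), 2716 mm tall, with a rectangular window opening cut through it. The opening is 1075 mm wide and 1738 mm tall; its sill is at z = 775 mm and its near (−x) edge is 1550 mm from the wall's −x end. The opening passes through the full wall thickness.


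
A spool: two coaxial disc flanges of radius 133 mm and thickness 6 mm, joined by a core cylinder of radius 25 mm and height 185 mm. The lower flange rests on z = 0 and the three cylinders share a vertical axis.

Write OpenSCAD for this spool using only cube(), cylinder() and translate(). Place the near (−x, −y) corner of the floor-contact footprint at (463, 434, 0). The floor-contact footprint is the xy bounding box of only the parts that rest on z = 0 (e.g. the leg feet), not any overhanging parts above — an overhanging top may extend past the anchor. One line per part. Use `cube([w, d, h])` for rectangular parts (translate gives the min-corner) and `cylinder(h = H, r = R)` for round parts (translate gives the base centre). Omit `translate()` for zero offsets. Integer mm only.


translate([596, 567, 0]) cylinder(h = 6, r = 133);
translate([596, 567, 6]) cylinder(h = 185, r = 25);
translate([596, 567, 191]) cylinder(h = 6, r = 133);


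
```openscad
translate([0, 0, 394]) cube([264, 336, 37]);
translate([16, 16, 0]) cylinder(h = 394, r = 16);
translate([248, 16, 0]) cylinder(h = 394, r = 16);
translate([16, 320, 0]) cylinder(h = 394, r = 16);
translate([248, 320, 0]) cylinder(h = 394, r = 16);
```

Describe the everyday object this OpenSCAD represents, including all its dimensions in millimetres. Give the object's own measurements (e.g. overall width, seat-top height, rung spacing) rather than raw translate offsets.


A four-legged stool. The seat is a 264×336×37 mm slab whose top surface is at z = 431 mm; four round legs, each 32 mm in diameter, run from the floor (z = 0) to the underside of the seat, each leg's axis is inset half a diameter from the nearest pair of seat edges (so the leg's bounding box is flush with the corner).


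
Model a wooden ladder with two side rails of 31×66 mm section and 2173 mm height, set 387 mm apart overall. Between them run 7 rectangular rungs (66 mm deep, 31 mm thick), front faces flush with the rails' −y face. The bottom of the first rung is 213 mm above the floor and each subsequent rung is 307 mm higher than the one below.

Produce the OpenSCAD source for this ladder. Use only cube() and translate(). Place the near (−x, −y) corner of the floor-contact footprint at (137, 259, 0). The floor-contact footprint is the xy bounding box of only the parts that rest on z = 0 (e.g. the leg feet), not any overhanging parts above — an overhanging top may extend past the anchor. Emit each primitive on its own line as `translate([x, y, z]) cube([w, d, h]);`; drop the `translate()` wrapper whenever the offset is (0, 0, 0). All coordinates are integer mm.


translate([137, 259, 0]) cube([31, 66, 2173]);
translate([493, 259, 0]) cube([31, 66, 2173]);
translate([168, 259, 213]) cube([325, 66, 31]);
translate([168, 259, 520]) cube([325, 66, 31]);
translate([168, 259, 827]) cube([325, 66, 31]);
translate([168, 259, 1134]) cube([325, 66, 31]);
translate([168, 259, 1441]) cube([325, 66, 31]);
translate([168, 259, 1748]) cube([325, 66, 31]);
translate([168, 259, 2055]) cube([325, 66, 31]);


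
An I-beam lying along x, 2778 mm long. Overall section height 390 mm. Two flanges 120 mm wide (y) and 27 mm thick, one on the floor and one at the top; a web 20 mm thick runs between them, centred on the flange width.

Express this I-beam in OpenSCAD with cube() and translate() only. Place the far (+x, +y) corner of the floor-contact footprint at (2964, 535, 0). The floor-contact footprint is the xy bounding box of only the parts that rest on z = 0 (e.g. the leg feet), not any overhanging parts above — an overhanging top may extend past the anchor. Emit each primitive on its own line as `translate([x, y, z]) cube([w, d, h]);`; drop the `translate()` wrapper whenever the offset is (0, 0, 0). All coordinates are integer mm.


translate([186, 415, 0]) cube([2778, 120, 27]);
translate([186, 465, 27]) cube([2778, 20, 336]);
translate([186, 415, 363]) cube([2778, 120, 27]);


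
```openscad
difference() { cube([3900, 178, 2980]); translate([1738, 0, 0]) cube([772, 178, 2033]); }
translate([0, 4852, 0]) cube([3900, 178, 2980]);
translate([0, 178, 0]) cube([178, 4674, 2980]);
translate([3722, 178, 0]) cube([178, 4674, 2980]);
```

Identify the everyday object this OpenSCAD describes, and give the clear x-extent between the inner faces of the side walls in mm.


A single room. The interior width is 3544 mm.

Four walls enclosing a rectangle with a door in the front wall — a room. Outside width 3900 minus two 178 mm walls gives 3544 mm.


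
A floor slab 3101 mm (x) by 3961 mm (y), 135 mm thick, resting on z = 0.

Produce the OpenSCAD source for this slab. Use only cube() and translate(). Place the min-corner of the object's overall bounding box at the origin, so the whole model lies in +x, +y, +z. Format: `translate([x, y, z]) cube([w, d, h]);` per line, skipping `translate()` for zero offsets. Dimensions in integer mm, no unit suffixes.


cube([3101, 3961, 135]);


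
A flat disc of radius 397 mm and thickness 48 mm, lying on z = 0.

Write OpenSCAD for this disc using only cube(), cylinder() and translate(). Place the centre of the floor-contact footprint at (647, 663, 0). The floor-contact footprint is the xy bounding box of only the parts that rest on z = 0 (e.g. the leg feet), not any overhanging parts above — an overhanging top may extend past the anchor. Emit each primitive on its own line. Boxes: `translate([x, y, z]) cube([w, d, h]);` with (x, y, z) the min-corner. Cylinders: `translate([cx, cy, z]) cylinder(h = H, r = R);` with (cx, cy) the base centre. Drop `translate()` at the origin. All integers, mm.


translate([647, 663, 0]) cylinder(h = 48, r = 397);


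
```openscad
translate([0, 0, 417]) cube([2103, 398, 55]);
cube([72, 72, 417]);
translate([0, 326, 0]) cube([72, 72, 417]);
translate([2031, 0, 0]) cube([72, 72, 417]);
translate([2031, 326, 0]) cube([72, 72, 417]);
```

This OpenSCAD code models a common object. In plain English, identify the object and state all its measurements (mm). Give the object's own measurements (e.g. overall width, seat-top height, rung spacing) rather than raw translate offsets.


A bench: a 2103×398 mm seat slab, 55 mm thick, top at z = 472 mm, on four 72×72 mm square legs flush with the seat corners and standing on z = 0.


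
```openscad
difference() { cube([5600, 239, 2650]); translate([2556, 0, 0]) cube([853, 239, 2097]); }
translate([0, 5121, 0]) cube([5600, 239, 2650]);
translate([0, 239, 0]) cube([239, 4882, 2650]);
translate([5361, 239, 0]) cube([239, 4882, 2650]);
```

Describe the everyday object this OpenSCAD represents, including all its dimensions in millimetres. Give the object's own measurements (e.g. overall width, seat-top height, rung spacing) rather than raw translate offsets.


A single room: four walls, each 2650 mm tall and 239 mm thick, enclosing an outside footprint 5600×5360 mm (x × y), no floor or roof. The front and back walls (−y and +y sides) run the full x-width; the side walls fit between their inner faces. A door opening 853 mm wide and 2097 mm tall is cut through the front wall from the floor up, its −x edge 2556 mm from the wall's −x end.


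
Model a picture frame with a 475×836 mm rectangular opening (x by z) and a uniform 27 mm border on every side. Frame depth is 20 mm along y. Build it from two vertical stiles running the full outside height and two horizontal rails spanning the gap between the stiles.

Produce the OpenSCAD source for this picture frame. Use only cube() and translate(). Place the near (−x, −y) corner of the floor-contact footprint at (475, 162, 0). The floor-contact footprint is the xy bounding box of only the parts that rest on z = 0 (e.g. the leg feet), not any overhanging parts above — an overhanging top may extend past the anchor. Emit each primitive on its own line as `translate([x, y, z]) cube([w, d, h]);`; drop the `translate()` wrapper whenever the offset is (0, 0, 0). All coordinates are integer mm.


translate([475, 162, 0]) cube([27, 20, 890]);
translate([977, 162, 0]) cube([27, 20, 890]);
translate([502, 162, 0]) cube([475, 20, 27]);
translate([502, 162, 863]) cube([475, 20, 27]);


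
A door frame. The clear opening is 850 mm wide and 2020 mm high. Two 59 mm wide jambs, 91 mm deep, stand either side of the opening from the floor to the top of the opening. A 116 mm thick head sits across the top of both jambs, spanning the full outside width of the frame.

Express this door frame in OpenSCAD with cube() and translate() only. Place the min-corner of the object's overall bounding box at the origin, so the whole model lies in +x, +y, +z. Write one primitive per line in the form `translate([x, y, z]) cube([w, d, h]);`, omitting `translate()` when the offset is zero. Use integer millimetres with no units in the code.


cube([59, 91, 2020]);
translate([909, 0, 0]) cube([59, 91, 2020]);
translate([0, 0, 2020]) cube([968, 91, 116]);


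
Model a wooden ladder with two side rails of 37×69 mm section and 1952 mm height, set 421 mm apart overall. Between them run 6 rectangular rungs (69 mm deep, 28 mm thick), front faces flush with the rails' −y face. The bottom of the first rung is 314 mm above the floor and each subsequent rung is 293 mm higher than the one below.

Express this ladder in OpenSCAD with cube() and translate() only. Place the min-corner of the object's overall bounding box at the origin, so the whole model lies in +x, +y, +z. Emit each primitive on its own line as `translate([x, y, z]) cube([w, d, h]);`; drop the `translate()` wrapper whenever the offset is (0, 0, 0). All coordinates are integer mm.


cube([37, 69, 1952]);
translate([384, 0, 0]) cube([37, 69, 1952]);
translate([37, 0, 314]) cube([347, 69, 28]);
translate([37, 0, 607]) cube([347, 69, 28]);
translate([37, 0, 900]) cube([347, 69, 28]);
translate([37, 0, 1193]) cube([347, 69, 28]);
translate([37, 0, 1486]) cube([347, 69, 28]);
translate([37, 0, 1779]) cube([347, 69, 28]);


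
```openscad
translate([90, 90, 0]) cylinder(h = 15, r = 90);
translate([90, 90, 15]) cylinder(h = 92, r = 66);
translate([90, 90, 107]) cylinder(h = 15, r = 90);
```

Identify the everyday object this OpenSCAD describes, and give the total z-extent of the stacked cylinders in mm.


A spool. The overall height is 122 mm.

Three coaxial cylinders, large–small–large — a spool. Two 15 mm flanges and a 92 mm core give 15 + 92 + 15 = 122 mm.


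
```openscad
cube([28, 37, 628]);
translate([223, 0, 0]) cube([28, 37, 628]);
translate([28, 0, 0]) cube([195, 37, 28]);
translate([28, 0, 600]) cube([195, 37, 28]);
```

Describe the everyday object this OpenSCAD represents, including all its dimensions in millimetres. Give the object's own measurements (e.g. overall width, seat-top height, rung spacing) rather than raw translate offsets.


A rectangular picture frame lying in the x–z plane (depth along y). The opening is 195 mm wide (x) by 572 mm tall (z), surrounded by a border 28 mm wide on all four sides. The frame is 37 mm deep and is made of two full-height vertical stiles with two horizontal rails fitted between them.


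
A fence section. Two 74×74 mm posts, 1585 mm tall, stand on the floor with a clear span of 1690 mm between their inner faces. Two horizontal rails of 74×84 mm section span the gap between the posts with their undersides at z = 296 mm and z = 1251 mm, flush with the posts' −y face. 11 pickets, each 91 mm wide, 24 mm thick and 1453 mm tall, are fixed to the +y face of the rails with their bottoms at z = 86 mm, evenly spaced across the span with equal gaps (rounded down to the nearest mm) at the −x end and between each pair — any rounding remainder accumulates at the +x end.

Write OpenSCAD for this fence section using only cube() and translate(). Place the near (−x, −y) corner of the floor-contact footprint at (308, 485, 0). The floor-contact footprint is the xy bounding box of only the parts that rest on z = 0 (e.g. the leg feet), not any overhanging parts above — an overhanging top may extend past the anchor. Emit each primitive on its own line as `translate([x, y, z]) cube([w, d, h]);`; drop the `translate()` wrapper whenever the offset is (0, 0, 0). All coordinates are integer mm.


translate([308, 485, 0]) cube([74, 74, 1585]);
translate([2072, 485, 0]) cube([74, 74, 1585]);
translate([382, 485, 296]) cube([1690, 74, 84]);
translate([382, 485, 1251]) cube([1690, 74, 84]);
translate([439, 559, 86]) cube([91, 24, 1453]);
translate([587, 559, 86]) cube([91, 24, 1453]);
translate([735, 559, 86]) cube([91, 24, 1453]);
translate([883, 559, 86]) cube([91, 24, 1453]);
translate([1031, 559, 86]) cube([91, 24, 1453]);
translate([1179, 559, 86]) cube([91, 24, 1453]);
translate([1327, 559, 86]) cube([91, 24, 1453]);
translate([1475, 559, 86]) cube([91, 24, 1453]);
translate([1623, 559, 86]) cube([91, 24, 1453]);
translate([1771, 559, 86]) cube([91, 24, 1453]);
translate([1919, 559, 86]) cube([91, 24, 1453]);


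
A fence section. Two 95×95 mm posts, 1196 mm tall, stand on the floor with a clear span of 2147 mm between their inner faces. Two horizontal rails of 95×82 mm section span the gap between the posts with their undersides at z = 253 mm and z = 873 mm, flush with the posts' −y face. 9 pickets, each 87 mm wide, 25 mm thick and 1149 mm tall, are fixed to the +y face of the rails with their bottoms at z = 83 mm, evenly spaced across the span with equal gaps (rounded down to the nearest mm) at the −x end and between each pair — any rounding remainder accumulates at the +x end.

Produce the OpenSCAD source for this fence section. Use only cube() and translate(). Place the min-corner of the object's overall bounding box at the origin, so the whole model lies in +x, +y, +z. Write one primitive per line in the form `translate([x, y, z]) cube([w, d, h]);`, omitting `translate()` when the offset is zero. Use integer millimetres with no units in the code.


cube([95, 95, 1196]);
translate([2242, 0, 0]) cube([95, 95, 1196]);
translate([95, 0, 253]) cube([2147, 95, 82]);
translate([95, 0, 873]) cube([2147, 95, 82]);
translate([231, 95, 83]) cube([87, 25, 1149]);
translate([454, 95, 83]) cube([87, 25, 1149]);
translate([677, 95, 83]) cube([87, 25, 1149]);
translate([900, 95, 83]) cube([87, 25, 1149]);
translate([1123, 95, 83]) cube([87, 25, 1149]);
translate([1346, 95, 83]) cube([87, 25, 1149]);
translate([1569, 95, 83]) cube([87, 25, 1149]);
translate([1792, 95, 83]) cube([87, 25, 1149]);
translate([2015, 95, 83]) cube([87, 25, 1149]);


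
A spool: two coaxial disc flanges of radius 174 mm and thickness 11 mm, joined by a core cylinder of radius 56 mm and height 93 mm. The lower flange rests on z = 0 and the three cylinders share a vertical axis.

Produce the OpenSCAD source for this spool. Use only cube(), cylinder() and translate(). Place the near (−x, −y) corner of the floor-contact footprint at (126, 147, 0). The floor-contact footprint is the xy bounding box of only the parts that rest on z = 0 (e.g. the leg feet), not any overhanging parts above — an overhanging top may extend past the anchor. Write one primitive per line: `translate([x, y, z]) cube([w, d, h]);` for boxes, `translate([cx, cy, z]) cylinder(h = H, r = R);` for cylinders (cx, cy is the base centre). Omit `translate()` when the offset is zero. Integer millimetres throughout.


translate([300, 321, 0]) cylinder(h = 11, r = 174);
translate([300, 321, 11]) cylinder(h = 93, r = 56);
translate([300, 321, 104]) cylinder(h = 11, r = 174);


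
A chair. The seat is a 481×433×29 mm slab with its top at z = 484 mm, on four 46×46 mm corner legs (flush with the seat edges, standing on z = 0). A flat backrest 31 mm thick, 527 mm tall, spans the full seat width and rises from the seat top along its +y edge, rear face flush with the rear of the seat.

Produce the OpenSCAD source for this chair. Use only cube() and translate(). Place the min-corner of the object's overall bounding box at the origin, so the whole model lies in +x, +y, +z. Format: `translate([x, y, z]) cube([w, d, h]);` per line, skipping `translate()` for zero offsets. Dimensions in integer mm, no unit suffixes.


translate([0, 0, 455]) cube([481, 433, 29]);
cube([46, 46, 455]);
translate([435, 0, 0]) cube([46, 46, 455]);
translate([0, 387, 0]) cube([46, 46, 455]);
translate([435, 387, 0]) cube([46, 46, 455]);
translate([0, 402, 484]) cube([481, 31, 527]);


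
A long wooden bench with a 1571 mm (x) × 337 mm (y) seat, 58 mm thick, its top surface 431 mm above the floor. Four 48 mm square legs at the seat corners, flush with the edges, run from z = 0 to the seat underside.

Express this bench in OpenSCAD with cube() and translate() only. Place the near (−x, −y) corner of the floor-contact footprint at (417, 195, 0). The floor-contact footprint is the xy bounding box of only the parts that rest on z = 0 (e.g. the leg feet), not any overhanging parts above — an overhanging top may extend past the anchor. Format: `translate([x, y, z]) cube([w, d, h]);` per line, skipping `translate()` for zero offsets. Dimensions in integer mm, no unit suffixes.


// leg_h = 431 − 58 = 373
translate([417, 195, 373]) cube([1571, 337, 58]);
translate([417, 195, 0]) cube([48, 48, 373]);
translate([417, 484, 0]) cube([48, 48, 373]);
translate([1940, 195, 0]) cube([48, 48, 373]);
translate([1940, 484, 0]) cube([48, 48, 373]);


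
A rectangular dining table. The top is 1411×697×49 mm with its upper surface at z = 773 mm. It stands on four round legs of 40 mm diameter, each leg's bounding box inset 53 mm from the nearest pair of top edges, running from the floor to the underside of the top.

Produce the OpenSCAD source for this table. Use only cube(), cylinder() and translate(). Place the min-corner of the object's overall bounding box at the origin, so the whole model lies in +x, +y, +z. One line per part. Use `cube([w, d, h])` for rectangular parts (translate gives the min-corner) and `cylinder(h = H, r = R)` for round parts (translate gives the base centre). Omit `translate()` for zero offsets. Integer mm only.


translate([0, 0, 724]) cube([1411, 697, 49]);
translate([73, 73, 0]) cylinder(h = 724, r = 20);
translate([1338, 73, 0]) cylinder(h = 724, r = 20);
translate([73, 624, 0]) cylinder(h = 724, r = 20);
translate([1338, 624, 0]) cylinder(h = 724, r = 20);


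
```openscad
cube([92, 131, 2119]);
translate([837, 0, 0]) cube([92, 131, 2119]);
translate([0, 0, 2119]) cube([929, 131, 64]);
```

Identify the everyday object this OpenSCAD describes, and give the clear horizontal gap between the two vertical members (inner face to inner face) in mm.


A door frame. The clear opening width is 745 mm.

Two 2119 mm tall posts with a header on top — a door frame. The left jamb is 92 mm wide at x = 0; the right jamb starts at x = 837. The clear opening is 837 − 92 = 745 mm.


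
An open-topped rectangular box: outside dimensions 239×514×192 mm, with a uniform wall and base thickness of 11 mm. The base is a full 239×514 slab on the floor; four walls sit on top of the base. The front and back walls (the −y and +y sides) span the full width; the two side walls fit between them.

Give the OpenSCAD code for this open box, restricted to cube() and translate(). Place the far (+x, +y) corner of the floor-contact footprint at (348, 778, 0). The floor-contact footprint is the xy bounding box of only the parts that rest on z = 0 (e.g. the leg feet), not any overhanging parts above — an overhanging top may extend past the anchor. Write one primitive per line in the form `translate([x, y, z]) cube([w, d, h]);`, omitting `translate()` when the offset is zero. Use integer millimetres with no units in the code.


translate([109, 264, 0]) cube([239, 514, 11]);
translate([109, 264, 11]) cube([239, 11, 181]);
translate([109, 767, 11]) cube([239, 11, 181]);
translate([109, 275, 11]) cube([11, 492, 181]);
translate([337, 275, 11]) cube([11, 492, 181]);


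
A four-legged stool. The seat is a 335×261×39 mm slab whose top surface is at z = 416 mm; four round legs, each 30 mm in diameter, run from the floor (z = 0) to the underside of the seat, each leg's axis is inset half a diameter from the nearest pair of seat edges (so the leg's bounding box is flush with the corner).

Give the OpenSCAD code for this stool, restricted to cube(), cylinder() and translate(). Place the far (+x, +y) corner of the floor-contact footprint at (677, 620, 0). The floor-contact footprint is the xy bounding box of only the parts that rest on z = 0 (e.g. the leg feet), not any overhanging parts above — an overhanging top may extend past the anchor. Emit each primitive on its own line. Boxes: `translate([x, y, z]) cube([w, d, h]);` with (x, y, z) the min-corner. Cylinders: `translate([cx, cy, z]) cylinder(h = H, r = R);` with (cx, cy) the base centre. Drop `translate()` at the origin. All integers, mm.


translate([342, 359, 377]) cube([335, 261, 39]);
translate([357, 374, 0]) cylinder(h = 377, r = 15);
translate([662, 374, 0]) cylinder(h = 377, r = 15);
translate([357, 605, 0]) cylinder(h = 377, r = 15);
translate([662, 605, 0]) cylinder(h = 377, r = 15);


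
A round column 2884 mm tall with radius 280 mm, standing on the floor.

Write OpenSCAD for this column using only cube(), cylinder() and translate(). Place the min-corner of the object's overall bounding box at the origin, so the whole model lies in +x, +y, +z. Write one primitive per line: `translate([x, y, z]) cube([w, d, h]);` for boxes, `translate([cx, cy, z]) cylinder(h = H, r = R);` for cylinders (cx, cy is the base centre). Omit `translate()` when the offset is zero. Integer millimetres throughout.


translate([280, 280, 0]) cylinder(h = 2884, r = 280);


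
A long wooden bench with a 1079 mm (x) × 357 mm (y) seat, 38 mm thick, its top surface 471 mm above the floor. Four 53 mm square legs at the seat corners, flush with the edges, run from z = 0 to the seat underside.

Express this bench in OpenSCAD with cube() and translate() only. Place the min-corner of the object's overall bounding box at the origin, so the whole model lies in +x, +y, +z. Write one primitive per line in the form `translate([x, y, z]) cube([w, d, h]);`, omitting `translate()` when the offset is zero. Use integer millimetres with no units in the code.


translate([0, 0, 433]) cube([1079, 357, 38]);
cube([53, 53, 433]);
translate([0, 304, 0]) cube([53, 53, 433]);
translate([1026, 0, 0]) cube([53, 53, 433]);
translate([1026, 304, 0]) cube([53, 53, 433]);


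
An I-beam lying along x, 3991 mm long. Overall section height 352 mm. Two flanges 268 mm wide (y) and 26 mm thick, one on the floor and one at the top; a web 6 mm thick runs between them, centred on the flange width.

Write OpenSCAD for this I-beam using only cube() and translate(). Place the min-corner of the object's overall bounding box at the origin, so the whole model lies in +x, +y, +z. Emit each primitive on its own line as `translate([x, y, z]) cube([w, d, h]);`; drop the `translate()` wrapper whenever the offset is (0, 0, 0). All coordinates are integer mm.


cube([3991, 268, 26]);
translate([0, 131, 26]) cube([3991, 6, 300]);
translate([0, 0, 326]) cube([3991, 268, 26]);


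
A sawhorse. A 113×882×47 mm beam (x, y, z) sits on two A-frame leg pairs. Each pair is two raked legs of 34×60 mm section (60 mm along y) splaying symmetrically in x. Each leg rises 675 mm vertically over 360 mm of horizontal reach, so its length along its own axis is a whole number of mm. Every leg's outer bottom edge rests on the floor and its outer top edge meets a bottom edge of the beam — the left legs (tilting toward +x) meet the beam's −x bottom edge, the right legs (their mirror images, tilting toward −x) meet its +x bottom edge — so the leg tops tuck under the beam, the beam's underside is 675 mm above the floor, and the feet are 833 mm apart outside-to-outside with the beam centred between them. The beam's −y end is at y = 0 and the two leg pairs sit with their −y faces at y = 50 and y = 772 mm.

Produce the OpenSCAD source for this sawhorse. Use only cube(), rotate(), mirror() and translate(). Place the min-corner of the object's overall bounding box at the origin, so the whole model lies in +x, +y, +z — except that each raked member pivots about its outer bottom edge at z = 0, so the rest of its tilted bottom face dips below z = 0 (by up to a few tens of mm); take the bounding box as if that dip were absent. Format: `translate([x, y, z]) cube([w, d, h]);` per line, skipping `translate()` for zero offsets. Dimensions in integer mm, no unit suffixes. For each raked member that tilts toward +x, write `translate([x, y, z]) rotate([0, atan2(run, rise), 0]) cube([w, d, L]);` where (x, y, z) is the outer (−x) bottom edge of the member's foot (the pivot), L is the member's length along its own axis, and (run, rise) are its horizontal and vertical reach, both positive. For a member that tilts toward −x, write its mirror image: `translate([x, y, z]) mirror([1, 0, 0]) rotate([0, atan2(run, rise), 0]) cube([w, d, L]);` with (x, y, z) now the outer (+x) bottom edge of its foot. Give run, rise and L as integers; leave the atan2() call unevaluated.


translate([360, 0, 675]) cube([113, 882, 47]);
translate([0, 50, 0]) rotate([0, atan2(360, 675), 0]) cube([34, 60, 765]);
translate([833, 50, 0]) mirror([1, 0, 0]) rotate([0, atan2(360, 675), 0]) cube([34, 60, 765]);
translate([0, 772, 0]) rotate([0, atan2(360, 675), 0]) cube([34, 60, 765]);
translate([833, 772, 0]) mirror([1, 0, 0]) rotate([0, atan2(360, 675), 0]) cube([34, 60, 765]);


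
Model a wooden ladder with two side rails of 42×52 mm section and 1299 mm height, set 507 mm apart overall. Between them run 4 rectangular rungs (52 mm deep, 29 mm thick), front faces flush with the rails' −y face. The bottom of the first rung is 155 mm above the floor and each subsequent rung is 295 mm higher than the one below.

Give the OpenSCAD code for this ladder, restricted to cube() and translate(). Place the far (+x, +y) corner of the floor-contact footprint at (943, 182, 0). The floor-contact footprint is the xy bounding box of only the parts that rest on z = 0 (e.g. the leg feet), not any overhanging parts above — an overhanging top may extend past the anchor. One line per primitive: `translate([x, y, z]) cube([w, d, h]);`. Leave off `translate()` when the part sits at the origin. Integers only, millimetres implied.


translate([436, 130, 0]) cube([42, 52, 1299]);
translate([901, 130, 0]) cube([42, 52, 1299]);
translate([478, 130, 155]) cube([423, 52, 29]);
translate([478, 130, 450]) cube([423, 52, 29]);
translate([478, 130, 745]) cube([423, 52, 29]);
translate([478, 130, 1040]) cube([423, 52, 29]);


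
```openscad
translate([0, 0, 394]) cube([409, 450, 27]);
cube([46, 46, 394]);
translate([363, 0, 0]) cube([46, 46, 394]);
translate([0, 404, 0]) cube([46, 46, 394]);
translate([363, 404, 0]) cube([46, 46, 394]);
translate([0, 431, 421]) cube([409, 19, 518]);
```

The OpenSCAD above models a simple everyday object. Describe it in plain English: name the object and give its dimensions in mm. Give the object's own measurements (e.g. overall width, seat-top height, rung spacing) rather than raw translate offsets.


A chair. The seat is a 409×450×27 mm slab with its top at z = 421 mm, on four 46×46 mm corner legs (flush with the seat edges, standing on z = 0). A flat backrest 19 mm thick, 518 mm tall, spans the full seat width and rises from the seat top along its +y edge, rear face flush with the rear of the seat.


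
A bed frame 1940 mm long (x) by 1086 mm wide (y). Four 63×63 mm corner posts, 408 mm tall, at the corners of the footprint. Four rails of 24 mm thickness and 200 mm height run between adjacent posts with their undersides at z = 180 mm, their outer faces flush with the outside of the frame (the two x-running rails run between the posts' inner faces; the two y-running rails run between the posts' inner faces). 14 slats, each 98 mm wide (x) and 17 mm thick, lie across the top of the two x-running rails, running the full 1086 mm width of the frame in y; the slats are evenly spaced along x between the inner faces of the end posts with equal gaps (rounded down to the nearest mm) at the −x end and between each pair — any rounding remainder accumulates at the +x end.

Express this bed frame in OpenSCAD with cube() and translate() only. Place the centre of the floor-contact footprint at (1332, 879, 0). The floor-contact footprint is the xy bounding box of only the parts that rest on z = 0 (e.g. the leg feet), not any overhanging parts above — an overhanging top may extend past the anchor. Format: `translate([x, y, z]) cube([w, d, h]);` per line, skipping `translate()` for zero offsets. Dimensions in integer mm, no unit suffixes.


translate([362, 336, 0]) cube([63, 63, 408]);
translate([362, 1359, 0]) cube([63, 63, 408]);
translate([2239, 336, 0]) cube([63, 63, 408]);
translate([2239, 1359, 0]) cube([63, 63, 408]);
translate([425, 336, 180]) cube([1814, 24, 200]);
translate([425, 1398, 180]) cube([1814, 24, 200]);
translate([362, 399, 180]) cube([24, 960, 200]);
translate([2278, 399, 180]) cube([24, 960, 200]);
translate([454, 336, 380]) cube([98, 1086, 17]);
translate([581, 336, 380]) cube([98, 1086, 17]);
translate([708, 336, 380]) cube([98, 1086, 17]);
translate([835, 336, 380]) cube([98, 1086, 17]);
translate([962, 336, 380]) cube([98, 1086, 17]);
translate([1089, 336, 380]) cube([98, 1086, 17]);
translate([1216, 336, 380]) cube([98, 1086, 17]);
translate([1343, 336, 380]) cube([98, 1086, 17]);
translate([1470, 336, 380]) cube([98, 1086, 17]);
translate([1597, 336, 380]) cube([98, 1086, 17]);
translate([1724, 336, 380]) cube([98, 1086, 17]);
translate([1851, 336, 380]) cube([98, 1086, 17]);
translate([1978, 336, 380]) cube([98, 1086, 17]);
translate([2105, 336, 380]) cube([98, 1086, 17]);
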